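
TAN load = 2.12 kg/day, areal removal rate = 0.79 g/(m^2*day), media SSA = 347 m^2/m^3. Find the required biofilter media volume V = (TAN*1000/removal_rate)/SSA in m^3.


A = 2.12*1000 / 0.79 = 2683.5443 m^2
V = 2683.5443 / 347 = 7.73356

7.73356 m^3


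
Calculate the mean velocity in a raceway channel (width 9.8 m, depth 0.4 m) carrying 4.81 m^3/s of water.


Cross-sectional area = W * d = 9.8 * 0.4 = 3.92 m^2
Velocity = Q / A = 4.81 / 3.92 = 1.22704 m/s

1.22704 m/s


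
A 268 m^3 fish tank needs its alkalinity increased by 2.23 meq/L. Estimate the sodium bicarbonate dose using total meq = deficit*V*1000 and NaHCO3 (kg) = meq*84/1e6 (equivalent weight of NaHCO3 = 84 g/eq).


Tank volume in L = 268 m^3 * 1000 = 268000 L
Total meq required = 2.23 meq/L * 268000 L = 597640 meq
NaHCO3 mass = 597640 meq * 84 mg/meq / 1e6 = 50.2018 kg

50.2018 kg


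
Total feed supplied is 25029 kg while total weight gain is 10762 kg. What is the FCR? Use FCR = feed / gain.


FCR = feed consumed / weight gained
FCR = 25029 kg / 10762 kg = 2.32568

2.32568


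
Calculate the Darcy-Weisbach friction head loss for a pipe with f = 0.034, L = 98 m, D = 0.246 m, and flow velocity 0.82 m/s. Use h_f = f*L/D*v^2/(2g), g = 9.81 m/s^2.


v^2 = 0.82^2 = 0.6724 m^2/s^2
L/D = 98/0.246 = 398.37398
h_f = f*(L/D)*v^2/(2g) = 0.034 * 398.37398 * 0.6724 / 19.62 = 0.464193 m

0.464193 m


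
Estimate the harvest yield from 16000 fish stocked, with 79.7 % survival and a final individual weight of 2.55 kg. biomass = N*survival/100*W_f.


Survivors = 16000 * 79.7/100 = 12752 fish
Harvest biomass = survivors * W_f = 12752 * 2.55 = 32517.6 kg

32517.6 kg


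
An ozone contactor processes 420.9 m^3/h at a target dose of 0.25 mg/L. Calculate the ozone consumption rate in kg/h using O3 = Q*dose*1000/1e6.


O3 demand (mg/h) = Q * dose * 1000 = 420.9 * 0.25 * 1000 = 105225 mg/h
Convert mg to kg: 105225 / 1e6 = 0.105225 kg/h

0.105225 kg/h


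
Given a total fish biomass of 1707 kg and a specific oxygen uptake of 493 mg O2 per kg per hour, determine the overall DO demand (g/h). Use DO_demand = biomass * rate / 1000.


Total O2 consumption (mg/h) = 1707 kg * 493 mg/(kg*h) = 841551 mg/h
Convert to g/h: 841551 / 1000 = 841.551 g/h

841.551 g/h


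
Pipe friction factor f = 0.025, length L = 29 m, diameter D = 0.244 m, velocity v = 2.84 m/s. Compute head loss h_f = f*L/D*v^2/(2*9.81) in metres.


v^2 = 2.84^2 = 8.0656 m^2/s^2
L/D = 29/0.244 = 118.85246
h_f = f*(L/D)*v^2/(2g) = 0.025 * 118.85246 * 8.0656 / 19.62 = 1.22148 m

1.22148 m


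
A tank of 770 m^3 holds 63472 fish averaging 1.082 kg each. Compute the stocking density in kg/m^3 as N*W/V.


Total biomass = 63472 fish * 1.082 kg = 68676.704 kg
Density = total biomass / volume = 68676.704 / 770 = 89.1905 kg/m^3

89.1905 kg/m^3


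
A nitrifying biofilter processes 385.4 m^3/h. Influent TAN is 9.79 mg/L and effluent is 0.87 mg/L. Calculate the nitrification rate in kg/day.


Concentration drop: TAN_in - TAN_out = 9.79 - 0.87 = 8.92 mg/L
Hourly TAN removed = Q * dTAN = 385.4 m^3/h * 8.92 mg/L = 3437.768 g/h  (m^3/h * mg/L = g/h)
Daily TAN removed = 3437.768 * 24 = 82506.432 g/day
Convert to kg/day: 82506.432 / 1000 = 82.506432 kg/day

82.506432 kg/day


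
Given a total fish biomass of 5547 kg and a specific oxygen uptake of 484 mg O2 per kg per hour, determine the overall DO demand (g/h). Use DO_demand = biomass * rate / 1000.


Total O2 consumption (mg/h) = 5547 kg * 484 mg/(kg*h) = 2684748 mg/h
Convert to g/h: 2684748 / 1000 = 2684.748 g/h

2684.748 g/h


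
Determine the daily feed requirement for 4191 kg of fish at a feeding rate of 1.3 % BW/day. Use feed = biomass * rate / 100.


Feeding rate fraction = 1.3% / 100 = 0.013
Daily feed = 4191 kg * 0.013 = 54.483 kg/day

54.483 kg/day


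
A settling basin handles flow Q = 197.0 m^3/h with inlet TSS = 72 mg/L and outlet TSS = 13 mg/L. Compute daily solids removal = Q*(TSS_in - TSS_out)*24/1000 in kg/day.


Concentration drop: TSS_in - TSS_out = 72 - 13 = 59 mg/L
Hourly solids removed = Q * dTSS = 197.0 m^3/h * 59 mg/L = 11623 g/h  (m^3/h * mg/L = g/h)
Daily solids removed = 11623 * 24 = 278952 g/day
Convert g to kg: 278952 / 1000 = 278.952 kg/day

278.952 kg/day


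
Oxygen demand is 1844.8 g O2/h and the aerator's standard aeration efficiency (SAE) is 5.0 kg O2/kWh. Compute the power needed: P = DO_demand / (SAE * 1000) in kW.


SAE in g O2/kWh = 5.0 * 1000 = 5000 g/kWh
P = DO_demand / SAE_g = 1844.8 / 5000 = 0.36896 kW

0.36896 kW


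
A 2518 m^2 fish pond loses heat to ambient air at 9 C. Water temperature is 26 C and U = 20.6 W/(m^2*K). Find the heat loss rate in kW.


Temperature difference dT = 26 - 9 = 17 K
Heat loss (W) = U * A * dT = 20.6 * 2518 * 17 = 881803.6 W
Convert to kW: 881803.6 / 1000 = 881.8036 kW

881.8036 kW


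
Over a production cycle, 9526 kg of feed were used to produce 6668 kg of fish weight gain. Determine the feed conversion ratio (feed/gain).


FCR = feed consumed / weight gained
FCR = 9526 kg / 6668 kg = 1.42861

1.42861


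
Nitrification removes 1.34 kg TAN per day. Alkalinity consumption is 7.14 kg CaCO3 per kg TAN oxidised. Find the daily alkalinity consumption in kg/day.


Alkalinity factor: 7.14 kg CaCO3 consumed per kg TAN nitrified
alk = 1.34 kg TAN * 7.14 = 9.5676 kg CaCO3/day

9.5676 kg CaCO3/day


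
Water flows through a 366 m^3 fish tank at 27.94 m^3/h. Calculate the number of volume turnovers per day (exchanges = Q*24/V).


Daily flow volume = 27.94 m^3/h * 24 h = 670.56 m^3/day
Exchanges = daily flow / tank volume = 670.56 / 366 = 1.83213 exchanges/day

1.83213 exchanges/day


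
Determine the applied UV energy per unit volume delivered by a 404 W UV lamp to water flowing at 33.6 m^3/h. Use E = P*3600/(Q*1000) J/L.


Energy delivered per hour = 404 W * 3600 s = 1454400 J/h
Volume treated per hour = 33.6 m^3/h * 1000 = 33600 L/h
dose = 1454400 / 33600 = 43.2857 J/L

43.2857 J/L


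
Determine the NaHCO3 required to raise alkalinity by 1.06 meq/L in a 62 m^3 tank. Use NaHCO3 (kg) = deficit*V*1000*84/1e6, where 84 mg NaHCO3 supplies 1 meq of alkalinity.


Tank volume in L = 62 m^3 * 1000 = 62000 L
Total meq required = 1.06 meq/L * 62000 L = 65720 meq
NaHCO3 mass = 65720 meq * 84 mg/meq / 1e6 = 5.52048 kg

5.52048 kg


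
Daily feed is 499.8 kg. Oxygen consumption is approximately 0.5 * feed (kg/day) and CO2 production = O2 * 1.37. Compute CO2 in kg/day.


O2 = 499.8 * 0.5 = 249.9
CO2 = 249.9 * 1.37 = 342.363

342.363 kg/day


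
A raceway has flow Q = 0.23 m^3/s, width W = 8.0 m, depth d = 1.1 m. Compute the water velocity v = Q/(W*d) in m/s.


Cross-sectional area = W * d = 8.0 * 1.1 = 8.8 m^2
Velocity = Q / A = 0.23 / 8.8 = 0.0261364 m/s

0.0261364 m/s


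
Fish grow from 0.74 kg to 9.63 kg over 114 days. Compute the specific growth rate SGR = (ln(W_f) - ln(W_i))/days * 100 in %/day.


ln(W_f) = ln(9.63) = 2.2648832
ln(W_i) = ln(0.74) = -0.30110509
ln(W_f) - ln(W_i) = 2.2648832 - -0.30110509 = 2.5659883
SGR = 2.5659883 / 114 * 100 = 2.25087 %/day

2.25087 %/day


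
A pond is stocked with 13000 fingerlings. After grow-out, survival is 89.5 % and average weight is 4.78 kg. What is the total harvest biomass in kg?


Survivors = 13000 * 89.5/100 = 11635 fish
Harvest biomass = survivors * W_f = 11635 * 4.78 = 55615.3 kg

55615.3 kg


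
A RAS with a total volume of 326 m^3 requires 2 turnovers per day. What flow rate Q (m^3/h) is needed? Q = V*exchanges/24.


Daily recirculation volume = 326 m^3 * 2 = 652 m^3/day
Flow rate Q = daily volume / 24 h = 652 / 24 = 27.1667 m^3/h

27.1667 m^3/h


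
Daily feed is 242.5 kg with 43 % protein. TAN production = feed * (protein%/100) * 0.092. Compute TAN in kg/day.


Protein in feed = 242.5 * 43/100 = 104.275 kg/day
TAN = protein * 0.092 = 104.275 * 0.092 = 9.5933 kg/day

9.5933 kg/day


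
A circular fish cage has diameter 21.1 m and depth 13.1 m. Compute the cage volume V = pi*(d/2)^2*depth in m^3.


r = d/2 = 21.1/2 = 10.55 m
Base area = pi*r^2 = pi*10.55^2 = 349.66712 m^2
Volume = 349.66712 * 13.1 = 4580.64 m^3

4580.64 m^3


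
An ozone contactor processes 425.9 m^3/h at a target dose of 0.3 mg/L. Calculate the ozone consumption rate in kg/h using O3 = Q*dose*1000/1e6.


O3 demand (mg/h) = Q * dose * 1000 = 425.9 * 0.3 * 1000 = 127770 mg/h
Convert mg to kg: 127770 / 1e6 = 0.12777 kg/h

0.12777 kg/h


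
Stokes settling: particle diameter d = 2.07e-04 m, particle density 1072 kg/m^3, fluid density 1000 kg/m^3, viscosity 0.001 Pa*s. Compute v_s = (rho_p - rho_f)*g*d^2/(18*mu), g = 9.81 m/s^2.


Density difference: rho_p - rho_f = 1072 - 1000 = 72 kg/m^3
d^2 = (2.07e-04)^2 = 4.2849e-08 m^2
Numerator = (rho_p - rho_f) * g * d^2 = 72 * 9.81 * 4.2849e-08 = 3.0265106e-05
Denominator = 18 * mu = 18 * 0.001 = 0.018
v_s = 3.0265106e-05 / 0.018 = 0.00168139 m/s
Check: Re = rho_f * v_s * d / mu = 1000 * 0.00168139 * 2.07e-04 / 0.001 = 0.348 < 1, so Stokes' law applies.

0.00168139 m/s


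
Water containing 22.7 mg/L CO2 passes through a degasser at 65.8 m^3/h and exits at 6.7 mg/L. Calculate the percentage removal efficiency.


CO2_out / CO2_in = 6.7 / 22.7 = 0.29515419
Fraction remaining = 0.29515419
efficiency = (1 - 0.29515419) * 100 = 70.4846 %

70.4846 %


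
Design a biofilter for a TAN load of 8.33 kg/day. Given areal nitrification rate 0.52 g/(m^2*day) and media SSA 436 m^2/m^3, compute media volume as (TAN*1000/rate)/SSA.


A = 8.33*1000 / 0.52 = 16019.231 m^2
V = 16019.231 / 436 = 36.7414

36.7414 m^3


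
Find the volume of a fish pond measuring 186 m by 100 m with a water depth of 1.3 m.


Base area = L * W = 186 * 100 = 18600 m^2
Volume = area * depth = 18600 * 1.3 = 24180 m^3

24180 m^3


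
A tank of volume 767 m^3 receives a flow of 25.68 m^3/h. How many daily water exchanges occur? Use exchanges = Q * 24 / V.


Daily flow volume = 25.68 m^3/h * 24 h = 616.32 m^3/day
Exchanges = daily flow / tank volume = 616.32 / 767 = 0.803546 exchanges/day

0.803546 exchanges/day


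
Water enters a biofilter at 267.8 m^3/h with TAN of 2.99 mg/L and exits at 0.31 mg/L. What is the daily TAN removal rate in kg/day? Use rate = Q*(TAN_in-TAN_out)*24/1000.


Concentration drop: TAN_in - TAN_out = 2.99 - 0.31 = 2.68 mg/L
Hourly TAN removed = Q * dTAN = 267.8 m^3/h * 2.68 mg/L = 717.704 g/h  (m^3/h * mg/L = g/h)
Daily TAN removed = 717.704 * 24 = 17224.896 g/day
Convert to kg/day: 17224.896 / 1000 = 17.224896 kg/day

17.224896 kg/day


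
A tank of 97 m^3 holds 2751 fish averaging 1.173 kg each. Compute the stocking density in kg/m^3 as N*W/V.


Total biomass = 2751 fish * 1.173 kg = 3226.923 kg
Density = total biomass / volume = 3226.923 / 97 = 33.2672 kg/m^3

33.2672 kg/m^3


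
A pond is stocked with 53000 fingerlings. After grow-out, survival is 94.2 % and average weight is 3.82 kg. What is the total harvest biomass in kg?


Survivors = 53000 * 94.2/100 = 49926 fish
Harvest biomass = survivors * W_f = 49926 * 3.82 = 190717.32 kg

190717.32 kg


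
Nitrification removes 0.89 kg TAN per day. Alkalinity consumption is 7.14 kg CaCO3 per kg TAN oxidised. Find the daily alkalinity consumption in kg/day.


Alkalinity factor: 7.14 kg CaCO3 consumed per kg TAN nitrified
alk = 0.89 kg TAN * 7.14 = 6.3546 kg CaCO3/day

6.3546 kg CaCO3/day


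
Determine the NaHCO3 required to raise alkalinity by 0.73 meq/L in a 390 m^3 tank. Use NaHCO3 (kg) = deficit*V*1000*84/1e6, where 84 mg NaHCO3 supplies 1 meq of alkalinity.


Tank volume in L = 390 m^3 * 1000 = 390000 L
Total meq required = 0.73 meq/L * 390000 L = 284700 meq
NaHCO3 mass = 284700 meq * 84 mg/meq / 1e6 = 23.9148 kg

23.9148 kg


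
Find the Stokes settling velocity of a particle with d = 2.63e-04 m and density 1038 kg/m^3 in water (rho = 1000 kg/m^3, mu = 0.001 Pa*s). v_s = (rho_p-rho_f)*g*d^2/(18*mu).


Density difference: rho_p - rho_f = 1038 - 1000 = 38 kg/m^3
d^2 = (2.63e-04)^2 = 6.9169e-08 m^2
Numerator = (rho_p - rho_f) * g * d^2 = 38 * 9.81 * 6.9169e-08 = 2.578482e-05
Denominator = 18 * mu = 18 * 0.001 = 0.018
v_s = 2.578482e-05 / 0.018 = 0.00143249 m/s
Check: Re = rho_f * v_s * d / mu = 1000 * 0.00143249 * 2.63e-04 / 0.001 = 0.377 < 1, so Stokes' law applies.

0.00143249 m/s


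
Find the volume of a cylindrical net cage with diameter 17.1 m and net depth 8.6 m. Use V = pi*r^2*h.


r = d/2 = 17.1/2 = 8.55 m
Base area = pi*r^2 = pi*8.55^2 = 229.65828 m^2
Volume = 229.65828 * 8.6 = 1975.06 m^3

1975.06 m^3


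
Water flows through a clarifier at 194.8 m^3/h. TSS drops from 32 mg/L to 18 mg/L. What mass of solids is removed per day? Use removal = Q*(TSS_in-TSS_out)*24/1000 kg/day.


Concentration drop: TSS_in - TSS_out = 32 - 18 = 14 mg/L
Hourly solids removed = Q * dTSS = 194.8 m^3/h * 14 mg/L = 2727.2 g/h  (m^3/h * mg/L = g/h)
Daily solids removed = 2727.2 * 24 = 65452.8 g/day
Convert g to kg: 65452.8 / 1000 = 65.4528 kg/day

65.4528 kg/day


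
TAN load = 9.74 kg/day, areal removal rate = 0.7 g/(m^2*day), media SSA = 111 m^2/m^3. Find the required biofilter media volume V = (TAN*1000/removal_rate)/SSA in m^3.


A = 9.74*1000 / 0.7 = 13914.286 m^2
V = 13914.286 / 111 = 125.354

125.354 m^3


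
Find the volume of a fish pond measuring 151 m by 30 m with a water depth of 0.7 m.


Base area = L * W = 151 * 30 = 4530 m^2
Volume = area * depth = 4530 * 0.7 = 3171 m^3

3171 m^3


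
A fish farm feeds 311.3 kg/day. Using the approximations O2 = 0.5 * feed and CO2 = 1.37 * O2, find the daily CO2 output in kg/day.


O2 = 311.3 * 0.5 = 155.65
CO2 = 155.65 * 1.37 = 213.2405

213.2405 kg/day


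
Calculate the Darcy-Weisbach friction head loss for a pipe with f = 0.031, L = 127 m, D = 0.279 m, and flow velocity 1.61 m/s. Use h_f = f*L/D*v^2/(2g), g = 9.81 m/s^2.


v^2 = 1.61^2 = 2.5921 m^2/s^2
L/D = 127/0.279 = 455.19713
h_f = f*(L/D)*v^2/(2g) = 0.031 * 455.19713 * 2.5921 / 19.62 = 1.86429 m

1.86429 m


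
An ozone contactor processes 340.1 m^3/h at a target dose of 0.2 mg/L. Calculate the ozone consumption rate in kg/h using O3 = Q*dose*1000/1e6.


O3 demand (mg/h) = Q * dose * 1000 = 340.1 * 0.2 * 1000 = 68020 mg/h
Convert mg to kg: 68020 / 1e6 = 0.06802 kg/h

0.06802 kg/h


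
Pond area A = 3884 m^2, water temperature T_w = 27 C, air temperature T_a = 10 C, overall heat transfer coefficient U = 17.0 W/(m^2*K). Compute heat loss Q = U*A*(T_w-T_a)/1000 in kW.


Temperature difference dT = 27 - 10 = 17 K
Heat loss (W) = U * A * dT = 17.0 * 3884 * 17 = 1122476 W
Convert to kW: 1122476 / 1000 = 1122.476 kW

1122.476 kW


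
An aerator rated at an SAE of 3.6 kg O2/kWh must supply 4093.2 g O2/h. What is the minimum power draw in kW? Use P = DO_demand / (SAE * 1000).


SAE in g O2/kWh = 3.6 * 1000 = 3600 g/kWh
P = DO_demand / SAE_g = 4093.2 / 3600 = 1.137 kW

1.137 kW


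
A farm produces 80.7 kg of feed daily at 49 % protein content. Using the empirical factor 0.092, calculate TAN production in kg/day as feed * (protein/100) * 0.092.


Protein in feed = 80.7 * 49/100 = 39.543 kg/day
TAN = protein * 0.092 = 39.543 * 0.092 = 3.637956 kg/day

3.637956 kg/day


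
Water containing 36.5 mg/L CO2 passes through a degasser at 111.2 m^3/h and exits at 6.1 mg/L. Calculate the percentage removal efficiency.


CO2_out / CO2_in = 6.1 / 36.5 = 0.16712329
Fraction remaining = 0.16712329
efficiency = (1 - 0.16712329) * 100 = 83.2877 %

83.2877 %


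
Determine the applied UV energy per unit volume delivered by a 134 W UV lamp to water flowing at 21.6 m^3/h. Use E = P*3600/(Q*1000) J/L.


Energy delivered per hour = 134 W * 3600 s = 482400 J/h
Volume treated per hour = 21.6 m^3/h * 1000 = 21600 L/h
dose = 482400 / 21600 = 22.3333 J/L

22.3333 J/L


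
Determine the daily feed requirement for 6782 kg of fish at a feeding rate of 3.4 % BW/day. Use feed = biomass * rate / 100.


Feeding rate fraction = 3.4% / 100 = 0.034
Daily feed = 6782 kg * 0.034 = 230.588 kg/day

230.588 kg/day


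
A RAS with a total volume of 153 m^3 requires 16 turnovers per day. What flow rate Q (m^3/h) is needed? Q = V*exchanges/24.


Daily recirculation volume = 153 m^3 * 16 = 2448 m^3/day
Flow rate Q = daily volume / 24 h = 2448 / 24 = 102 m^3/h

102 m^3/h


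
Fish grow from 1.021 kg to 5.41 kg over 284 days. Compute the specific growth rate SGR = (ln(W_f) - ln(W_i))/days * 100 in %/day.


ln(W_f) = ln(5.41) = 1.6882491
ln(W_i) = ln(1.021) = 0.020782539
ln(W_f) - ln(W_i) = 1.6882491 - 0.020782539 = 1.6674666
SGR = 1.6674666 / 284 * 100 = 0.587136 %/day

0.587136 %/day


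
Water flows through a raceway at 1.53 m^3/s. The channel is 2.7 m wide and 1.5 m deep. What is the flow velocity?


Cross-sectional area = W * d = 2.7 * 1.5 = 4.05 m^2
Velocity = Q / A = 1.53 / 4.05 = 0.377778 m/s

0.377778 m/s


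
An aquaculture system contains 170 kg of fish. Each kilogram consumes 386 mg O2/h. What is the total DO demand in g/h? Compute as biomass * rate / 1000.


Total O2 consumption (mg/h) = 170 kg * 386 mg/(kg*h) = 65620 mg/h
Convert to g/h: 65620 / 1000 = 65.62 g/h

65.62 g/h


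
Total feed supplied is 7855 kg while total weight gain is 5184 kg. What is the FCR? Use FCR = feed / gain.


FCR = feed consumed / weight gained
FCR = 7855 kg / 5184 kg = 1.51524

1.51524


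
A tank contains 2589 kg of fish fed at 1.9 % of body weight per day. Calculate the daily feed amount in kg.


Feeding rate fraction = 1.9% / 100 = 0.019
Daily feed = 2589 kg * 0.019 = 49.191 kg/day

49.191 kg/day


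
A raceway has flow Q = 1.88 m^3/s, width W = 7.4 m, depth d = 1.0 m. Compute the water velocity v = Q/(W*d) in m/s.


Cross-sectional area = W * d = 7.4 * 1.0 = 7.4 m^2
Velocity = Q / A = 1.88 / 7.4 = 0.254054 m/s

0.254054 m/s


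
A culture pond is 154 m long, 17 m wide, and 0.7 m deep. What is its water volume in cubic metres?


Base area = L * W = 154 * 17 = 2618 m^2
Volume = area * depth = 2618 * 0.7 = 1832.6 m^3

1832.6 m^3


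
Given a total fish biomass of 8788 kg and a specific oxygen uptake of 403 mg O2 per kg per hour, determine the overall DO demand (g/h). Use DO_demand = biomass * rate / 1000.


Total O2 consumption (mg/h) = 8788 kg * 403 mg/(kg*h) = 3541564 mg/h
Convert to g/h: 3541564 / 1000 = 3541.564 g/h

3541.564 g/h


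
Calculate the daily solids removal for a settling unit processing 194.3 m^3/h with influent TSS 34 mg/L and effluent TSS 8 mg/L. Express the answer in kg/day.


Concentration drop: TSS_in - TSS_out = 34 - 8 = 26 mg/L
Hourly solids removed = Q * dTSS = 194.3 m^3/h * 26 mg/L = 5051.8 g/h  (m^3/h * mg/L = g/h)
Daily solids removed = 5051.8 * 24 = 121243.2 g/day
Convert g to kg: 121243.2 / 1000 = 121.2432 kg/day

121.2432 kg/day


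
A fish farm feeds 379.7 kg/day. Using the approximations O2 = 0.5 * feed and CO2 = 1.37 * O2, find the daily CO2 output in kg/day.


O2 = 379.7 * 0.5 = 189.85
CO2 = 189.85 * 1.37 = 260.0945

260.0945 kg/day


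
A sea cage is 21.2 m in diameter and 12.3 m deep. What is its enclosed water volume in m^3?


r = d/2 = 21.2/2 = 10.6 m
Base area = pi*r^2 = pi*10.6^2 = 352.98935 m^2
Volume = 352.98935 * 12.3 = 4341.77 m^3

4341.77 m^3


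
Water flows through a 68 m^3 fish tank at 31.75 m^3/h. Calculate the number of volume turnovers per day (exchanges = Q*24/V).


Daily flow volume = 31.75 m^3/h * 24 h = 762 m^3/day
Exchanges = daily flow / tank volume = 762 / 68 = 11.2059 exchanges/day

11.2059 exchanges/day


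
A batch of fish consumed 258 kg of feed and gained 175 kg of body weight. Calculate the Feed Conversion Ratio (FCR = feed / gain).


FCR = feed consumed / weight gained
FCR = 258 kg / 175 kg = 1.47429

1.47429


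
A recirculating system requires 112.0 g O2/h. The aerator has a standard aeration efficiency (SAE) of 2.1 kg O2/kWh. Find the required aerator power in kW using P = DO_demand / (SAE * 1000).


SAE in g O2/kWh = 2.1 * 1000 = 2100 g/kWh
P = DO_demand / SAE_g = 112.0 / 2100 = 0.0533333 kW

0.0533333 kW


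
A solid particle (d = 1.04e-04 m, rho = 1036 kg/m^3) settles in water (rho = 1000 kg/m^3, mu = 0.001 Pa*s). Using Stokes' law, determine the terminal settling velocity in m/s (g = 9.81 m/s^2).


Density difference: rho_p - rho_f = 1036 - 1000 = 36 kg/m^3
d^2 = (1.04e-04)^2 = 1.0816e-08 m^2
Numerator = (rho_p - rho_f) * g * d^2 = 36 * 9.81 * 1.0816e-08 = 3.8197786e-06
Denominator = 18 * mu = 18 * 0.001 = 0.018
v_s = 3.8197786e-06 / 0.018 = 2.1221e-04 m/s
Check: Re = rho_f * v_s * d / mu = 1000 * 2.1221e-04 * 1.04e-04 / 0.001 = 0.0221 < 1, so Stokes' law applies.

2.1221e-04 m/s


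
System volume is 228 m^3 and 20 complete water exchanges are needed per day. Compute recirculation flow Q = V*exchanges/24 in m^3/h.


Daily recirculation volume = 228 m^3 * 20 = 4560 m^3/day
Flow rate Q = daily volume / 24 h = 4560 / 24 = 190 m^3/h

190 m^3/h


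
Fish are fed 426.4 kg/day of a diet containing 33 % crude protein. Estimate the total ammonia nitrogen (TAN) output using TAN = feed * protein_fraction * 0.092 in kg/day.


Protein in feed = 426.4 * 33/100 = 140.712 kg/day
TAN = protein * 0.092 = 140.712 * 0.092 = 12.945504 kg/day

12.945504 kg/day


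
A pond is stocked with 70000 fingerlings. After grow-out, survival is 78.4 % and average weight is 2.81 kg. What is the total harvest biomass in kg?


Survivors = 70000 * 78.4/100 = 54880 fish
Harvest biomass = survivors * W_f = 54880 * 2.81 = 154212.8 kg

154212.8 kg


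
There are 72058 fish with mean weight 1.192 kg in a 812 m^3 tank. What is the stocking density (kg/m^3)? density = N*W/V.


Total biomass = 72058 fish * 1.192 kg = 85893.136 kg
Density = total biomass / volume = 85893.136 / 812 = 105.78 kg/m^3

105.78 kg/m^3


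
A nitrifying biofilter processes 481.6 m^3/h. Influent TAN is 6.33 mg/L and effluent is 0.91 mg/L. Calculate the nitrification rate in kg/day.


Concentration drop: TAN_in - TAN_out = 6.33 - 0.91 = 5.42 mg/L
Hourly TAN removed = Q * dTAN = 481.6 m^3/h * 5.42 mg/L = 2610.272 g/h  (m^3/h * mg/L = g/h)
Daily TAN removed = 2610.272 * 24 = 62646.528 g/day
Convert to kg/day: 62646.528 / 1000 = 62.646528 kg/day

62.646528 kg/day


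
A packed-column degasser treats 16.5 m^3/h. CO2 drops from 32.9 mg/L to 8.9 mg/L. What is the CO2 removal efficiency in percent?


CO2_out / CO2_in = 8.9 / 32.9 = 0.27051672
Fraction remaining = 0.27051672
efficiency = (1 - 0.27051672) * 100 = 72.9483 %

72.9483 %


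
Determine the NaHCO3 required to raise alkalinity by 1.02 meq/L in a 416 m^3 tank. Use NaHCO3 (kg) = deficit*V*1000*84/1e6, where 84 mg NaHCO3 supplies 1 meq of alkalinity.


Tank volume in L = 416 m^3 * 1000 = 416000 L
Total meq required = 1.02 meq/L * 416000 L = 424320 meq
NaHCO3 mass = 424320 meq * 84 mg/meq / 1e6 = 35.6429 kg

35.6429 kg


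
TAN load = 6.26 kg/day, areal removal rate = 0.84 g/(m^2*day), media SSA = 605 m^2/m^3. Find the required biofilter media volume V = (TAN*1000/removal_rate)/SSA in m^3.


A = 6.26*1000 / 0.84 = 7452.381 m^2
V = 7452.381 / 605 = 12.318

12.318 m^3


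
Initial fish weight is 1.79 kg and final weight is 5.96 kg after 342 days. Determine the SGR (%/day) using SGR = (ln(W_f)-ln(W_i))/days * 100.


ln(W_f) = ln(5.96) = 1.7850705
ln(W_i) = ln(1.79) = 0.58221562
ln(W_f) - ln(W_i) = 1.7850705 - 0.58221562 = 1.2028549
SGR = 1.2028549 / 342 * 100 = 0.351712 %/day

0.351712 %/day


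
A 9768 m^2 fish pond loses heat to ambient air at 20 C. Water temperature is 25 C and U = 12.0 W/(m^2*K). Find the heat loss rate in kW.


Temperature difference dT = 25 - 20 = 5 K
Heat loss (W) = U * A * dT = 12.0 * 9768 * 5 = 586080 W
Convert to kW: 586080 / 1000 = 586.08 kW

586.08 kW


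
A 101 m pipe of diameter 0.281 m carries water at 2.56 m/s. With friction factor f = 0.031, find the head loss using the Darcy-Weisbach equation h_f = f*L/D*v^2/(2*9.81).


v^2 = 2.56^2 = 6.5536 m^2/s^2
L/D = 101/0.281 = 359.4306
h_f = f*(L/D)*v^2/(2g) = 0.031 * 359.4306 * 6.5536 / 19.62 = 3.72184 m

3.72184 m


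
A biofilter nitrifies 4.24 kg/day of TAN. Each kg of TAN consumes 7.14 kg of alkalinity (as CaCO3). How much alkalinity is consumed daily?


Alkalinity factor: 7.14 kg CaCO3 consumed per kg TAN nitrified
alk = 4.24 kg TAN * 7.14 = 30.2736 kg CaCO3/day

30.2736 kg CaCO3/day


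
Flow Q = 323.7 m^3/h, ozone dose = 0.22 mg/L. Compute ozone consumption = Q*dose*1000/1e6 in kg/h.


O3 demand (mg/h) = Q * dose * 1000 = 323.7 * 0.22 * 1000 = 71214 mg/h
Convert mg to kg: 71214 / 1e6 = 0.071214 kg/h

0.071214 kg/h


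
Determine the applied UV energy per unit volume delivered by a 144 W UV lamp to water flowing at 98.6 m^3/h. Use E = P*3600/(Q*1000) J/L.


Energy delivered per hour = 144 W * 3600 s = 518400 J/h
Volume treated per hour = 98.6 m^3/h * 1000 = 98600 L/h
dose = 518400 / 98600 = 5.25761 J/L

5.25761 J/L


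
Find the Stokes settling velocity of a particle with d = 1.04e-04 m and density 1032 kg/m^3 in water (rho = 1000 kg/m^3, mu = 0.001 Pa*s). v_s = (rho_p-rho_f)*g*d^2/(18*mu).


Density difference: rho_p - rho_f = 1032 - 1000 = 32 kg/m^3
d^2 = (1.04e-04)^2 = 1.0816e-08 m^2
Numerator = (rho_p - rho_f) * g * d^2 = 32 * 9.81 * 1.0816e-08 = 3.3953587e-06
Denominator = 18 * mu = 18 * 0.001 = 0.018
v_s = 3.3953587e-06 / 0.018 = 1.88631e-04 m/s
Check: Re = rho_f * v_s * d / mu = 1000 * 1.88631e-04 * 1.04e-04 / 0.001 = 0.0196 < 1, so Stokes' law applies.

1.88631e-04 m/s


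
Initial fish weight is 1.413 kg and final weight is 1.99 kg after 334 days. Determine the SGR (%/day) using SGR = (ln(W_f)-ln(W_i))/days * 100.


ln(W_f) = ln(1.99) = 0.68813464
ln(W_i) = ln(1.413) = 0.3457151
ln(W_f) - ln(W_i) = 0.68813464 - 0.3457151 = 0.34241954
SGR = 0.34241954 / 334 * 100 = 0.102521 %/day

0.102521 %/day


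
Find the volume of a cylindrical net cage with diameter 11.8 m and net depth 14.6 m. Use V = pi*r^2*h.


r = d/2 = 11.8/2 = 5.9 m
Base area = pi*r^2 = pi*5.9^2 = 109.35884 m^2
Volume = 109.35884 * 14.6 = 1596.64 m^3

1596.64 m^3


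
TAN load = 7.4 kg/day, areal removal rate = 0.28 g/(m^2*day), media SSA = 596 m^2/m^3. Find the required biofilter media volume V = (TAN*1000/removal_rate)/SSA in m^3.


A = 7.4*1000 / 0.28 = 26428.571 m^2
V = 26428.571 / 596 = 44.3432

44.3432 m^3


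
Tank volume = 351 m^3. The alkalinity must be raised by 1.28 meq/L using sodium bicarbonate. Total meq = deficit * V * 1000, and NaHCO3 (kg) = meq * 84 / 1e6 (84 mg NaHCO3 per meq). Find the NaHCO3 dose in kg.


Tank volume in L = 351 m^3 * 1000 = 351000 L
Total meq required = 1.28 meq/L * 351000 L = 449280 meq
NaHCO3 mass = 449280 meq * 84 mg/meq / 1e6 = 37.7395 kg

37.7395 kg


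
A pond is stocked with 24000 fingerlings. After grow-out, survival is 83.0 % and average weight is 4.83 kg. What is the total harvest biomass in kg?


Survivors = 24000 * 83.0/100 = 19920 fish
Harvest biomass = survivors * W_f = 19920 * 4.83 = 96213.6 kg

96213.6 kg


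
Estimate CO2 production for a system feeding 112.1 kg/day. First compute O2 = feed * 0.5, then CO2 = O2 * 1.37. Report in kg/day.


O2 = 112.1 * 0.5 = 56.05
CO2 = 56.05 * 1.37 = 76.7885

76.7885 kg/day


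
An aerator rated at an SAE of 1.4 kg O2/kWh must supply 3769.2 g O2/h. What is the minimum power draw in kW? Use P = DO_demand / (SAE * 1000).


SAE in g O2/kWh = 1.4 * 1000 = 1400 g/kWh
P = DO_demand / SAE_g = 3769.2 / 1400 = 2.69229 kW

2.69229 kW


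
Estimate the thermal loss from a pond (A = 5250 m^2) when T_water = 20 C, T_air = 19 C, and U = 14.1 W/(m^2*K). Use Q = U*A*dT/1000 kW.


Temperature difference dT = 20 - 19 = 1 K
Heat loss (W) = U * A * dT = 14.1 * 5250 * 1 = 74025 W
Convert to kW: 74025 / 1000 = 74.025 kW

74.025 kW


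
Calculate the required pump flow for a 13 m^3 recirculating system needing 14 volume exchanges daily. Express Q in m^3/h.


Daily recirculation volume = 13 m^3 * 14 = 182 m^3/day
Flow rate Q = daily volume / 24 h = 182 / 24 = 7.58333 m^3/h

7.58333 m^3/h


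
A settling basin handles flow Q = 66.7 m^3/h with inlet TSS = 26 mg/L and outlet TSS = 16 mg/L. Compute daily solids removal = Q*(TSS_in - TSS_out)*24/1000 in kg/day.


Concentration drop: TSS_in - TSS_out = 26 - 16 = 10 mg/L
Hourly solids removed = Q * dTSS = 66.7 m^3/h * 10 mg/L = 667 g/h  (m^3/h * mg/L = g/h)
Daily solids removed = 667 * 24 = 16008 g/day
Convert g to kg: 16008 / 1000 = 16.008 kg/day

16.008 kg/day


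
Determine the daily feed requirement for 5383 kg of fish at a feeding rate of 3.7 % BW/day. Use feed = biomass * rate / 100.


Feeding rate fraction = 3.7% / 100 = 0.037
Daily feed = 5383 kg * 0.037 = 199.171 kg/day

199.171 kg/day


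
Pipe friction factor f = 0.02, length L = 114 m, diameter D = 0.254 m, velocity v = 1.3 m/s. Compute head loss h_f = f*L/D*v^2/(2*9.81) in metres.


v^2 = 1.3^2 = 1.69 m^2/s^2
L/D = 114/0.254 = 448.8189
h_f = f*(L/D)*v^2/(2g) = 0.02 * 448.8189 * 1.69 / 19.62 = 0.773195 m

0.773195 m


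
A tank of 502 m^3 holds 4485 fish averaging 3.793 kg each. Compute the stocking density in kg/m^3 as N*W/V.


Total biomass = 4485 fish * 3.793 kg = 17011.605 kg
Density = total biomass / volume = 17011.605 / 502 = 33.8877 kg/m^3

33.8877 kg/m^3


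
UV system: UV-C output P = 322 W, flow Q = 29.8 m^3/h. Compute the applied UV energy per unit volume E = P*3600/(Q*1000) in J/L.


Energy delivered per hour = 322 W * 3600 s = 1159200 J/h
Volume treated per hour = 29.8 m^3/h * 1000 = 29800 L/h
dose = 1159200 / 29800 = 38.8993 J/L

38.8993 J/L


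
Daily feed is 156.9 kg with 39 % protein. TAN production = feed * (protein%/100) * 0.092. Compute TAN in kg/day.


Protein in feed = 156.9 * 39/100 = 61.191 kg/day
TAN = protein * 0.092 = 61.191 * 0.092 = 5.629572 kg/day

5.629572 kg/day


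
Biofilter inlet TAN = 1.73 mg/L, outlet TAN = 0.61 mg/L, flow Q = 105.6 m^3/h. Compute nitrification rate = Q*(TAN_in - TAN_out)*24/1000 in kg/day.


Concentration drop: TAN_in - TAN_out = 1.73 - 0.61 = 1.12 mg/L
Hourly TAN removed = Q * dTAN = 105.6 m^3/h * 1.12 mg/L = 118.272 g/h  (m^3/h * mg/L = g/h)
Daily TAN removed = 118.272 * 24 = 2838.528 g/day
Convert to kg/day: 2838.528 / 1000 = 2.838528 kg/day

2.838528 kg/day


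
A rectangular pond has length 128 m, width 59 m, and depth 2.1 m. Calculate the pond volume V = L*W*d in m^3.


Base area = L * W = 128 * 59 = 7552 m^2
Volume = area * depth = 7552 * 2.1 = 15859.2 m^3

15859.2 m^3


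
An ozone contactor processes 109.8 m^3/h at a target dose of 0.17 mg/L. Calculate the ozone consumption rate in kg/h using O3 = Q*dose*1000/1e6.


O3 demand (mg/h) = Q * dose * 1000 = 109.8 * 0.17 * 1000 = 18666 mg/h
Convert mg to kg: 18666 / 1e6 = 0.018666 kg/h

0.018666 kg/h


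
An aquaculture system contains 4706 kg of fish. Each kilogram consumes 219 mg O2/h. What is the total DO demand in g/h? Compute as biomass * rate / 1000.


Total O2 consumption (mg/h) = 4706 kg * 219 mg/(kg*h) = 1030614 mg/h
Convert to g/h: 1030614 / 1000 = 1030.614 g/h

1030.614 g/h


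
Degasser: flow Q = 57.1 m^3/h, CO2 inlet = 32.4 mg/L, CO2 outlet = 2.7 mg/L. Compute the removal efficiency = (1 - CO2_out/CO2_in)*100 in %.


CO2_out / CO2_in = 2.7 / 32.4 = 0.083333333
Fraction remaining = 0.083333333
efficiency = (1 - 0.083333333) * 100 = 91.6667 %

91.6667 %


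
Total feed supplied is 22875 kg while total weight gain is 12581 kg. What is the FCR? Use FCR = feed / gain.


FCR = feed consumed / weight gained
FCR = 22875 kg / 12581 kg = 1.81822

1.81822


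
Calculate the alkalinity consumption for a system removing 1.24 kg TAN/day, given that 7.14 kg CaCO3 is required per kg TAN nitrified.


Alkalinity factor: 7.14 kg CaCO3 consumed per kg TAN nitrified
alk = 1.24 kg TAN * 7.14 = 8.8536 kg CaCO3/day

8.8536 kg CaCO3/day


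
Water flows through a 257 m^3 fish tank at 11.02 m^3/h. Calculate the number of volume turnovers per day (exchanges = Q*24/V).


Daily flow volume = 11.02 m^3/h * 24 h = 264.48 m^3/day
Exchanges = daily flow / tank volume = 264.48 / 257 = 1.02911 exchanges/day

1.02911 exchanges/day


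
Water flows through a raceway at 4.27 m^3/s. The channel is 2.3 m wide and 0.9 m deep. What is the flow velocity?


Cross-sectional area = W * d = 2.3 * 0.9 = 2.07 m^2
Velocity = Q / A = 4.27 / 2.07 = 2.0628 m/s

2.0628 m/s


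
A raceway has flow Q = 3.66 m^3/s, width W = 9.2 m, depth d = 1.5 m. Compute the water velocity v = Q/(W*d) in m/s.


Cross-sectional area = W * d = 9.2 * 1.5 = 13.8 m^2
Velocity = Q / A = 3.66 / 13.8 = 0.265217 m/s

0.265217 m/s


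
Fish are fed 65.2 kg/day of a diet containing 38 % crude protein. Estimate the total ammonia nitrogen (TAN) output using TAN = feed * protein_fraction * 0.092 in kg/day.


Protein in feed = 65.2 * 38/100 = 24.776 kg/day
TAN = protein * 0.092 = 24.776 * 0.092 = 2.279392 kg/day

2.279392 kg/day


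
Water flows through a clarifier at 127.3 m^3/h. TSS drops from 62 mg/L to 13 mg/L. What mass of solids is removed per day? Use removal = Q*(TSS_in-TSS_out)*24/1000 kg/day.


Concentration drop: TSS_in - TSS_out = 62 - 13 = 49 mg/L
Hourly solids removed = Q * dTSS = 127.3 m^3/h * 49 mg/L = 6237.7 g/h  (m^3/h * mg/L = g/h)
Daily solids removed = 6237.7 * 24 = 149704.8 g/day
Convert g to kg: 149704.8 / 1000 = 149.7048 kg/day

149.7048 kg/day


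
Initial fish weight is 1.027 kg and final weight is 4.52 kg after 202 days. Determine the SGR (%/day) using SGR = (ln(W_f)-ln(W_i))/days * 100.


ln(W_f) = ln(4.52) = 1.508512
ln(W_i) = ln(1.027) = 0.026641931
ln(W_f) - ln(W_i) = 1.508512 - 0.026641931 = 1.4818701
SGR = 1.4818701 / 202 * 100 = 0.733599 %/day

0.733599 %/day


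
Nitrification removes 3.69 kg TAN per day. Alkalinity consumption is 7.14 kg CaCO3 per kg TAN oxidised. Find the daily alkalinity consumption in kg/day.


Alkalinity factor: 7.14 kg CaCO3 consumed per kg TAN nitrified
alk = 3.69 kg TAN * 7.14 = 26.3466 kg CaCO3/day

26.3466 kg CaCO3/day


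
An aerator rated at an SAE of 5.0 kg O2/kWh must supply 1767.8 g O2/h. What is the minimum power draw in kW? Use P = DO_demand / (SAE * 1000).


SAE in g O2/kWh = 5.0 * 1000 = 5000 g/kWh
P = DO_demand / SAE_g = 1767.8 / 5000 = 0.35356 kW

0.35356 kW


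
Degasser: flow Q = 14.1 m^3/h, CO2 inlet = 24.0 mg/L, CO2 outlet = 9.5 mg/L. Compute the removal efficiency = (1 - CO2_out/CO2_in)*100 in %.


CO2_out / CO2_in = 9.5 / 24.0 = 0.39583333
Fraction remaining = 0.39583333
efficiency = (1 - 0.39583333) * 100 = 60.4167 %

60.4167 %


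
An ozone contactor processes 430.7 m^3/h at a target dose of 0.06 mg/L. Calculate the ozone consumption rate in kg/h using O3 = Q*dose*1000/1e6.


O3 demand (mg/h) = Q * dose * 1000 = 430.7 * 0.06 * 1000 = 25842 mg/h
Convert mg to kg: 25842 / 1e6 = 0.025842 kg/h

0.025842 kg/h


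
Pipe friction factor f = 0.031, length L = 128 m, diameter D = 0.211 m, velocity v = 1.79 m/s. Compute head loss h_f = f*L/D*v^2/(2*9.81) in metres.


v^2 = 1.79^2 = 3.2041 m^2/s^2
L/D = 128/0.211 = 606.63507
h_f = f*(L/D)*v^2/(2g) = 0.031 * 606.63507 * 3.2041 / 19.62 = 3.07112 m

3.07112 m


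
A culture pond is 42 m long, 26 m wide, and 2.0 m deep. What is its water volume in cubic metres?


Base area = L * W = 42 * 26 = 1092 m^2
Volume = area * depth = 1092 * 2.0 = 2184 m^3

2184 m^3


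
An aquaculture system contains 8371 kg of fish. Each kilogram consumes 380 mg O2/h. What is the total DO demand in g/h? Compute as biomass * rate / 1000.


Total O2 consumption (mg/h) = 8371 kg * 380 mg/(kg*h) = 3180980 mg/h
Convert to g/h: 3180980 / 1000 = 3180.98 g/h

3180.98 g/h


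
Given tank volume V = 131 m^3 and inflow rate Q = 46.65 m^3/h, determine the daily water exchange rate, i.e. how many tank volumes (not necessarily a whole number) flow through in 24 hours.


Daily flow volume = 46.65 m^3/h * 24 h = 1119.6 m^3/day
Exchanges = daily flow / tank volume = 1119.6 / 131 = 8.54656 exchanges/day

8.54656 exchanges/day


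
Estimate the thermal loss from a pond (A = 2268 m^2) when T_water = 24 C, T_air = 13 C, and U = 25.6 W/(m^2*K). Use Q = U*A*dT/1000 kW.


Temperature difference dT = 24 - 13 = 11 K
Heat loss (W) = U * A * dT = 25.6 * 2268 * 11 = 638668.8 W
Convert to kW: 638668.8 / 1000 = 638.6688 kW

638.6688 kW


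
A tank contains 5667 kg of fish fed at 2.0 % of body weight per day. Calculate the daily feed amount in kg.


Feeding rate fraction = 2.0% / 100 = 0.02
Daily feed = 5667 kg * 0.02 = 113.34 kg/day

113.34 kg/day


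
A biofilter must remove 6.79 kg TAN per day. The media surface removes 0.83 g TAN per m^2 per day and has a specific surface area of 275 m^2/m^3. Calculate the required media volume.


A = 6.79*1000 / 0.83 = 8180.7229 m^2
V = 8180.7229 / 275 = 29.7481

29.7481 m^3


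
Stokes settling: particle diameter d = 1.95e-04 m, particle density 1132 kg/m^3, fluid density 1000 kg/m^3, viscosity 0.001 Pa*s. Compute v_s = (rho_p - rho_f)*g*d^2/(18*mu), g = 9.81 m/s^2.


Density difference: rho_p - rho_f = 1132 - 1000 = 132 kg/m^3
d^2 = (1.95e-04)^2 = 3.8025e-08 m^2
Numerator = (rho_p - rho_f) * g * d^2 = 132 * 9.81 * 3.8025e-08 = 4.9239333e-05
Denominator = 18 * mu = 18 * 0.001 = 0.018
v_s = 4.9239333e-05 / 0.018 = 0.00273552 m/s
Check: Re = rho_f * v_s * d / mu = 1000 * 0.00273552 * 1.95e-04 / 0.001 = 0.533 < 1, so Stokes' law applies.

0.00273552 m/s


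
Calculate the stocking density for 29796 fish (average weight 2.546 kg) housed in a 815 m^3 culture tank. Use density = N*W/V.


Total biomass = 29796 fish * 2.546 kg = 75860.616 kg
Density = total biomass / volume = 75860.616 / 815 = 93.0805 kg/m^3

93.0805 kg/m^3


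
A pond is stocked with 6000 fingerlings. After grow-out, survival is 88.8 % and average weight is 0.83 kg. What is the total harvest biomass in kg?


Survivors = 6000 * 88.8/100 = 5328 fish
Harvest biomass = survivors * W_f = 5328 * 0.83 = 4422.24 kg

4422.24 kg


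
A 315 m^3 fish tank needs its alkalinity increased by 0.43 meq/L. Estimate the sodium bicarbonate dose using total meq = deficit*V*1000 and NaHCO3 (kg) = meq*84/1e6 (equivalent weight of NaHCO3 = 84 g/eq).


Tank volume in L = 315 m^3 * 1000 = 315000 L
Total meq required = 0.43 meq/L * 315000 L = 135450 meq
NaHCO3 mass = 135450 meq * 84 mg/meq / 1e6 = 11.3778 kg

11.3778 kg


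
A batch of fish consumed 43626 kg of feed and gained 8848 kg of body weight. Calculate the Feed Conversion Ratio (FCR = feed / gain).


FCR = feed consumed / weight gained
FCR = 43626 kg / 8848 kg = 4.93061

4.93061


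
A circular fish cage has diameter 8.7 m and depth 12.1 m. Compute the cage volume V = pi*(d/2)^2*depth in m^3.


r = d/2 = 8.7/2 = 4.35 m
Base area = pi*r^2 = pi*4.35^2 = 59.446787 m^2
Volume = 59.446787 * 12.1 = 719.306 m^3

719.306 m^3


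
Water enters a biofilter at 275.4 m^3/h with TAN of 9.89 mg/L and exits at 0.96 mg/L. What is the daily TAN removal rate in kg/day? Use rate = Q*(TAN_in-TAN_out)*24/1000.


Concentration drop: TAN_in - TAN_out = 9.89 - 0.96 = 8.93 mg/L
Hourly TAN removed = Q * dTAN = 275.4 m^3/h * 8.93 mg/L = 2459.322 g/h  (m^3/h * mg/L = g/h)
Daily TAN removed = 2459.322 * 24 = 59023.728 g/day
Convert to kg/day: 59023.728 / 1000 = 59.023728 kg/day

59.023728 kg/day


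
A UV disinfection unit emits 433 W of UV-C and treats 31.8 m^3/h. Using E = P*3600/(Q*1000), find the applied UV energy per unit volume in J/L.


Energy delivered per hour = 433 W * 3600 s = 1558800 J/h
Volume treated per hour = 31.8 m^3/h * 1000 = 31800 L/h
dose = 1558800 / 31800 = 49.0189 J/L

49.0189 J/L


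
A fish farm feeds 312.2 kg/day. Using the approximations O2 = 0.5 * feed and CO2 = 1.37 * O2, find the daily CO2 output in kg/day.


O2 = 312.2 * 0.5 = 156.1
CO2 = 156.1 * 1.37 = 213.857

213.857 kg/day


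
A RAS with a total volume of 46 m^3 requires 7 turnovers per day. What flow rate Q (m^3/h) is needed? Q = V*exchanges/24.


Daily recirculation volume = 46 m^3 * 7 = 322 m^3/day
Flow rate Q = daily volume / 24 h = 322 / 24 = 13.4167 m^3/h

13.4167 m^3/h
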